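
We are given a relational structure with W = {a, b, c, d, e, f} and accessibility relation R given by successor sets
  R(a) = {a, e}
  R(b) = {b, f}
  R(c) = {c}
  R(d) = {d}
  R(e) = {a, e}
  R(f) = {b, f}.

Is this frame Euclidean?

Yes

Euclidean: yes — any two successors of a common world are R-related.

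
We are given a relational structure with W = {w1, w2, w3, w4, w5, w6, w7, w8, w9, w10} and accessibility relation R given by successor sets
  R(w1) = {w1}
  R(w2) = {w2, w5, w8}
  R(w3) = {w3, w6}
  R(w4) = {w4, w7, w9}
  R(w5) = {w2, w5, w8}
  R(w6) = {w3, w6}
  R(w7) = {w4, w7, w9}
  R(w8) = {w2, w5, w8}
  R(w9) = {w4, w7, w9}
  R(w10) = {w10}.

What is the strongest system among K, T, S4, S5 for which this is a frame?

Reflexive (axiom T): yes — every world is R-related to itself.
Transitive (axiom 4): yes — every two-step R-path is closed by a direct edge.
Euclidean (axiom 5): yes — any two successors of a common world are R-related.
So F validates K, T, S4, S5. The strongest is S5.

S5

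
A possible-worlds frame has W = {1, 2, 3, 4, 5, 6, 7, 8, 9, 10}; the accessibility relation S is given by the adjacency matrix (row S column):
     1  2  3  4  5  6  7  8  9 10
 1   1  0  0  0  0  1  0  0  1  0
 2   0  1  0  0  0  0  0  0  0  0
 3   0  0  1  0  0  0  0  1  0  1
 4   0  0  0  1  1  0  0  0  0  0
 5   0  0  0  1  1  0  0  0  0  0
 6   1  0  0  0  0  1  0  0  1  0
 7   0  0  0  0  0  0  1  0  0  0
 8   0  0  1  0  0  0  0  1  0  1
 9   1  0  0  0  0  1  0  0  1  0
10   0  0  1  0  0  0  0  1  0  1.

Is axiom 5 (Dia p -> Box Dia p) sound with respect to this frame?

By correspondence theory, 5 is valid on a frame iff S is Euclidean.
Euclidean: yes — any two successors of a common world are S-related.

Yes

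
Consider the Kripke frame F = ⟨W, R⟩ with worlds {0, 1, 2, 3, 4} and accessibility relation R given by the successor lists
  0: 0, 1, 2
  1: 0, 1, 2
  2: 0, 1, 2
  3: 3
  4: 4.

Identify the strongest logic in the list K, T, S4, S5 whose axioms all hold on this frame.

Reflexive (axiom T): yes — every world is R-related to itself.
Transitive (axiom 4): yes — every two-step R-path is closed by a direct edge.
Euclidean (axiom 5): yes — any two successors of a common world are R-related.
So F validates K, T, S4, S5. The strongest is S5.

S5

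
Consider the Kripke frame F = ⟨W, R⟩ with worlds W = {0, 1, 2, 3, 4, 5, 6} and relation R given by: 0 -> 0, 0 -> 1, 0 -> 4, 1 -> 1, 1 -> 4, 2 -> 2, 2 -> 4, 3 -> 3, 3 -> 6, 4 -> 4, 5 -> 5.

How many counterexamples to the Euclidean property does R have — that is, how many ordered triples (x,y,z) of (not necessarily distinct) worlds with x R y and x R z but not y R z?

Enumerating: (0,1,0), (0,4,0), (0,4,1), (1,4,1), (2,4,2), (3,6,3), (3,6,6).

7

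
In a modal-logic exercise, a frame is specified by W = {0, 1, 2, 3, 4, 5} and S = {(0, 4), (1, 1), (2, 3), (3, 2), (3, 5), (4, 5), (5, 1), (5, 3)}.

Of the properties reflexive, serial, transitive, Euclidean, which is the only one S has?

Reflexive: no — 0 is not related to itself.
Serial: yes — every world has a successor (e.g. 0 S 4).
Transitive: no — 0 S 4 and 4 S 5, but not 0 S 5.
Euclidean: no — 3 S 2 and 3 S 5, but not 2 S 5.
Only serial holds.

serial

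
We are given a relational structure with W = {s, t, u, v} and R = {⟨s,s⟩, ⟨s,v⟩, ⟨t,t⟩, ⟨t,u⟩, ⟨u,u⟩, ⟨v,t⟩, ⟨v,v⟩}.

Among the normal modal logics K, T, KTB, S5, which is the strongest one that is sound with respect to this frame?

Reflexive (axiom T): yes — every world is R-related to itself.
Symmetric (axiom B): no — s R v but not v R s.
Euclidean (axiom 5): no — s R v and s R s, but not v R s.
So F validates K, T; KTB would additionally require R to be symmetric. The strongest is T.

T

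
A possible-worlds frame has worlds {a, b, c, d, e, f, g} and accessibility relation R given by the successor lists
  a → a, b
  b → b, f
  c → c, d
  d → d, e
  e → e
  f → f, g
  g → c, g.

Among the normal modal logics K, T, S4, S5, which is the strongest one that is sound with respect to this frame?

Reflexive (axiom T): yes — every world is R-related to itself.
Transitive (axiom 4): no — a R b and b R f, but not a R f.
Euclidean (axiom 5): no — a R b and a R a, but not b R a.
So F validates K, T; S4 would additionally require R to be transitive. The strongest is T.

T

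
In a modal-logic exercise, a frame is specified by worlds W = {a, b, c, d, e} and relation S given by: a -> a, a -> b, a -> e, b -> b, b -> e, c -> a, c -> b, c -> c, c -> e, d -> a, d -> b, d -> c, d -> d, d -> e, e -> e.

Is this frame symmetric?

Symmetric: no — a S b but not b S a.

No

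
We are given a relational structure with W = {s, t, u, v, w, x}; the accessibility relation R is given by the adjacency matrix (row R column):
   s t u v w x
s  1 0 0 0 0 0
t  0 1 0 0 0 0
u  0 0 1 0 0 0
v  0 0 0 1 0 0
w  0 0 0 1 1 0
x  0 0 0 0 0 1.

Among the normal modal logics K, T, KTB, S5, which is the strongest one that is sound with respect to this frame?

T

Reflexive (axiom T): yes — every world is R-related to itself.
Symmetric (axiom B): no — w R v but not v R w.
Euclidean (axiom 5): no — w R v and w R w, but not v R w.
So F validates K, T; KTB would additionally require R to be symmetric. The strongest is T.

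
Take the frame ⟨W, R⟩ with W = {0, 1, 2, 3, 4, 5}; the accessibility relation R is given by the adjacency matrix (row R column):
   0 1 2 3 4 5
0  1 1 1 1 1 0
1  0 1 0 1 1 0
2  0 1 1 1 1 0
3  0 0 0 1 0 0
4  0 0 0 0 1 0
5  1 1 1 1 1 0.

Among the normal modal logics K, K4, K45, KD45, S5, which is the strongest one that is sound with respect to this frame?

K4

Transitive (axiom 4): yes — every two-step R-path is closed by a direct edge.
Euclidean (axiom 5): no — 0 R 1 and 0 R 2, but not 1 R 2.
Serial (axiom D): yes — every world has a successor (e.g. 0 R 0).
Reflexive (axiom T): no — 5 is not related to itself.
So F validates K, K4; K45 would additionally require R to be Euclidean. The strongest is K4.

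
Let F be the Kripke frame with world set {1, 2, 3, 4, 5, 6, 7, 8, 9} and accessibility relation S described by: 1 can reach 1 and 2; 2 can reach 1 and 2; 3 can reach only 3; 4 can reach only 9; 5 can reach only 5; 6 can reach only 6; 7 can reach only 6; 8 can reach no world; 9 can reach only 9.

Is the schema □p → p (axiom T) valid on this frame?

No

The schema T characterises exactly the reflexive frames.
Reflexive: no — 4 is not related to itself.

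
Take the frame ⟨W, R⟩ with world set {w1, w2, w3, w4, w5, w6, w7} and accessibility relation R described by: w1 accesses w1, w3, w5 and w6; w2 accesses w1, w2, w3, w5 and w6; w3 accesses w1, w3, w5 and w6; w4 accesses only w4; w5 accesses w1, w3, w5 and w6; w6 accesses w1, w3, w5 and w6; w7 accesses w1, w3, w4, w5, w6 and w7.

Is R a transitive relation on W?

Yes

Transitive: yes — every two-step R-path is closed by a direct edge.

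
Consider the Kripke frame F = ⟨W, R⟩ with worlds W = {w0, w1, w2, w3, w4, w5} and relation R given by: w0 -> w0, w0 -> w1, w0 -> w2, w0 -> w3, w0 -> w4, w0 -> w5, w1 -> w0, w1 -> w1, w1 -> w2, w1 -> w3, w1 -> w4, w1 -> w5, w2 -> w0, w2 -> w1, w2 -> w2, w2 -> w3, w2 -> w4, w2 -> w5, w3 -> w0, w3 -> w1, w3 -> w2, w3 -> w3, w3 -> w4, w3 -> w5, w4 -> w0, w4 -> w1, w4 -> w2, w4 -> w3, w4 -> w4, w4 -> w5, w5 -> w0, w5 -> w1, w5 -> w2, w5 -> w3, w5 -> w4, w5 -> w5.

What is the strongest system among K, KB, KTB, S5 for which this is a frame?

S5

Symmetric (axiom B): yes — every pair in R has its reverse in R.
Reflexive (axiom T): yes — every world is R-related to itself.
Euclidean (axiom 5): yes — any two successors of a common world are R-related.
So F validates K, KB, KTB, S5. The strongest is S5.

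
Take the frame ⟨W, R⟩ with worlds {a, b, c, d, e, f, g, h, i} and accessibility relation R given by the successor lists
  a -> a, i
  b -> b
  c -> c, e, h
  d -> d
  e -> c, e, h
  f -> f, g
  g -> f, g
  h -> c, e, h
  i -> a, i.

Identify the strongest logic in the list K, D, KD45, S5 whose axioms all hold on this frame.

Serial (axiom D): yes — every world has a successor (e.g. a R a).
Euclidean (axiom 5): yes — any two successors of a common world are R-related.
Transitive (axiom 4): yes — every two-step R-path is closed by a direct edge.
Reflexive (axiom T): yes — every world is R-related to itself.
So F validates K, D, KD45, S5. The strongest is S5.

S5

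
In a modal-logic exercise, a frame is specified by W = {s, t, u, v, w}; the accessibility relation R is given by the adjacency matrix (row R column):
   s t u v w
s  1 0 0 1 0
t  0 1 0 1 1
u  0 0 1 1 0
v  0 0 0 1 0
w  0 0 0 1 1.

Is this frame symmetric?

Symmetric: no — s R v but not v R s.

No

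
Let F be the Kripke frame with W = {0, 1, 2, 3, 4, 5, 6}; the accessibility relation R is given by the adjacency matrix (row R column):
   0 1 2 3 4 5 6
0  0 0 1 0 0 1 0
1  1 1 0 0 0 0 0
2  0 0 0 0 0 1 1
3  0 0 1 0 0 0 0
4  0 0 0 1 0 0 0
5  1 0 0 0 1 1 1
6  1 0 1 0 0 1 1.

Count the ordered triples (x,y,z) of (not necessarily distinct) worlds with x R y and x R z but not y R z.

19

Enumerating: (0,2,2), (0,5,2), (1,0,0), (1,0,1), (3,2,2), (4,3,3), (5,0,0), (5,0,4), (5,0,6), (5,4,0), (5,4,4), (5,4,5), … and 7 more.
Total: 19.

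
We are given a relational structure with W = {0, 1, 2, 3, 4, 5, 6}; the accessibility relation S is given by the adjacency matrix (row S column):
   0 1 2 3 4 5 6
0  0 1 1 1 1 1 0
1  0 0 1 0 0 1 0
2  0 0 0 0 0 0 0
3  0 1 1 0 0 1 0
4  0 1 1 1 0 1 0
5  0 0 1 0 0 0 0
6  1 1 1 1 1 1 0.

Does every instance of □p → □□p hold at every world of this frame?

The schema 4 characterises exactly the transitive frames.
Transitive: yes — every two-step S-path is closed by a direct edge.

Yes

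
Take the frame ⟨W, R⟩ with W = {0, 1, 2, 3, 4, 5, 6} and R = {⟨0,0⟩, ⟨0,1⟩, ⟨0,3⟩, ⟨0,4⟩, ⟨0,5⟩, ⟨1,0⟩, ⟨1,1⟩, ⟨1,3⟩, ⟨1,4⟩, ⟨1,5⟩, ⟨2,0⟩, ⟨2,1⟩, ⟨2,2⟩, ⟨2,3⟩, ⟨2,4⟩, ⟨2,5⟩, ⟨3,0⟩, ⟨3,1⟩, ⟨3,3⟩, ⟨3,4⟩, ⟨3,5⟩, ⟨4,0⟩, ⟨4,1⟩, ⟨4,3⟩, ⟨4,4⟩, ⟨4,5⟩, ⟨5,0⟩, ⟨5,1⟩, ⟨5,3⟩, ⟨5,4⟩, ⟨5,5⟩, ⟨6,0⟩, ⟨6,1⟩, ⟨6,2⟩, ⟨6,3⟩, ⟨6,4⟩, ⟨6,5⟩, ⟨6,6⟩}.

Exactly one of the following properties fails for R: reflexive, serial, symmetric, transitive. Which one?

Reflexive: yes — every world is R-related to itself.
Serial: yes — every world has a successor (e.g. 0 R 0).
Symmetric: no — 2 R 0 but not 0 R 2.
Transitive: yes — every two-step R-path is closed by a direct edge.
Only symmetric fails.

symmetric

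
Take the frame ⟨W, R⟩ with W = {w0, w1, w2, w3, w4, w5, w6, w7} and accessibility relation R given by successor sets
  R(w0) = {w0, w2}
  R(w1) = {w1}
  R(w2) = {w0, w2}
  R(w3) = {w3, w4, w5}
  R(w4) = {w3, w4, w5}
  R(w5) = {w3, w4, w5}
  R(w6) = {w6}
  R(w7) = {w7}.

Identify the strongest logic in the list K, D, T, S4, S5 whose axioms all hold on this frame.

S5

Serial (axiom D): yes — every world has a successor (e.g. w0 R w0).
Reflexive (axiom T): yes — every world is R-related to itself.
Transitive (axiom 4): yes — every two-step R-path is closed by a direct edge.
Euclidean (axiom 5): yes — any two successors of a common world are R-related.
So F validates K, D, T, S4, S5. The strongest is S5.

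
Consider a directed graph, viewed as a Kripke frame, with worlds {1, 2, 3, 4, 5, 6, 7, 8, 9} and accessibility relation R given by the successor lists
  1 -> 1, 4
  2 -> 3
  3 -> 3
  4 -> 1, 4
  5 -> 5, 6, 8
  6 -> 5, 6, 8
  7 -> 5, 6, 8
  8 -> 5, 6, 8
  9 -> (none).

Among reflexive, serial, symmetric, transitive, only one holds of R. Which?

Reflexive: no — 2 is not related to itself.
Serial: no — 9 has no R-successor.
Symmetric: no — 2 R 3 but not 3 R 2.
Transitive: yes — every two-step R-path is closed by a direct edge.
Only transitive holds.

transitive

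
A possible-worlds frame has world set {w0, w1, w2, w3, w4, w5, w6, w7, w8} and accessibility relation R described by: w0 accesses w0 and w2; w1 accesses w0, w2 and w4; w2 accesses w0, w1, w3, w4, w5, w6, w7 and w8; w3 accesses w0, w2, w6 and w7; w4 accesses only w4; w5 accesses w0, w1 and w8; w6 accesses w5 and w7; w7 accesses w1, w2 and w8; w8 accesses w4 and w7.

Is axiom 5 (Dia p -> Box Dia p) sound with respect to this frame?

No

Axiom 5 corresponds to the accessibility relation being Euclidean.
Euclidean: no — w1 R w0 and w1 R w4, but not w0 R w4.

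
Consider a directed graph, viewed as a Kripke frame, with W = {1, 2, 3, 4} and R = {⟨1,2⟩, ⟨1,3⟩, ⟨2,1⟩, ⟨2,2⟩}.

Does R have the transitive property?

Transitive: no — 2 R 1 and 1 R 3, but not 2 R 3.

No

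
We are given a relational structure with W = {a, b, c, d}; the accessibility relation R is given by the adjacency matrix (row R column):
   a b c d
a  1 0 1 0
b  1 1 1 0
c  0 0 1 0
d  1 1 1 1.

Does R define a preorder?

Yes

Reflexive: yes — every world is R-related to itself.
Transitive: yes — every two-step R-path is closed by a direct edge.
So R is a preorder.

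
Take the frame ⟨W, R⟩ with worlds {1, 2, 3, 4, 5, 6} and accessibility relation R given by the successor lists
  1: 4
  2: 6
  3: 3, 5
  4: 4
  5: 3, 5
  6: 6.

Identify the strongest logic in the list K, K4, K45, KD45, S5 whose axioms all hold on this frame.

Transitive (axiom 4): yes — every two-step R-path is closed by a direct edge.
Euclidean (axiom 5): yes — any two successors of a common world are R-related.
Serial (axiom D): yes — every world has a successor (e.g. 1 R 4).
Reflexive (axiom T): no — 1 is not related to itself.
So F validates K, K4, K45, KD45; S5 would additionally require R to be reflexive. The strongest is KD45.

KD45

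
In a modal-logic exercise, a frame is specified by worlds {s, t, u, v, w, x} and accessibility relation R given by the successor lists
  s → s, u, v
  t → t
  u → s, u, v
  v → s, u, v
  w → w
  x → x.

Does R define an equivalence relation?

Yes

Reflexive: yes — every world is R-related to itself.
Symmetric: yes — every pair in R has its reverse in R.
Transitive: yes — every two-step R-path is closed by a direct edge.
So R is an equivalence relation.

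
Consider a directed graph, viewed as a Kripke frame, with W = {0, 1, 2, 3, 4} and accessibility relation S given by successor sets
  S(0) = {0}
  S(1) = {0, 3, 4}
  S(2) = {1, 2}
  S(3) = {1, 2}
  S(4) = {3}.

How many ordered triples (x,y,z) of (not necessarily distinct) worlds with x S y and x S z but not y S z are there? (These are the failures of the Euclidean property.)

12

Enumerating: (1,0,3), (1,0,4), (1,3,0), (1,3,3), (1,3,4), (1,4,0), (1,4,4), (2,1,1), (2,1,2), (3,1,1), (3,1,2), (4,3,3).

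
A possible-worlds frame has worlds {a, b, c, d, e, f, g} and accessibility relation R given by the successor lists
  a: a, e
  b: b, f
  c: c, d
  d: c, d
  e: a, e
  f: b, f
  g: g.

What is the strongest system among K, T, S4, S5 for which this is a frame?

Reflexive (axiom T): yes — every world is R-related to itself.
Transitive (axiom 4): yes — every two-step R-path is closed by a direct edge.
Euclidean (axiom 5): yes — any two successors of a common world are R-related.
So F validates K, T, S4, S5. The strongest is S5.

S5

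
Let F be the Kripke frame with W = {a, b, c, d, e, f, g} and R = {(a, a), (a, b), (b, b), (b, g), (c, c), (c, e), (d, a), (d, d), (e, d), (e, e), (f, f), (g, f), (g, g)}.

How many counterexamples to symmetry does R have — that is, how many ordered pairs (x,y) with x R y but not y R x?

6

Enumerating: (a,b), (b,g), (c,e), (d,a), (e,d), (g,f).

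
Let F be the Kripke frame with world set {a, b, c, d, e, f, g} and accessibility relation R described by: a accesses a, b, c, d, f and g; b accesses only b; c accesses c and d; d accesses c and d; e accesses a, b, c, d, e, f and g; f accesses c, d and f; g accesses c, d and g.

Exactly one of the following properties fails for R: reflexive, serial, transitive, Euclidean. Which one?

Euclidean

Reflexive: yes — every world is R-related to itself.
Serial: yes — every world has a successor (e.g. a R a).
Transitive: yes — every two-step R-path is closed by a direct edge.
Euclidean: no — a R b and a R c, but not b R c.
Only Euclidean fails.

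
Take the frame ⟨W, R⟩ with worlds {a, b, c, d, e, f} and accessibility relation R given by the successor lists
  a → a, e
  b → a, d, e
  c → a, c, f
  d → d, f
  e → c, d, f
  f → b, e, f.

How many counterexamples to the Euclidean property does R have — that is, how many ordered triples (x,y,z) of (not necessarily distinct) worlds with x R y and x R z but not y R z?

Enumerating: (a,e,a), (a,e,e), (b,a,d), (b,d,a), (b,d,e), (b,e,a), (b,e,e), (c,a,c), (c,a,f), (c,f,a), (c,f,c), (d,f,d), … and 8 more.
Total: 20.

20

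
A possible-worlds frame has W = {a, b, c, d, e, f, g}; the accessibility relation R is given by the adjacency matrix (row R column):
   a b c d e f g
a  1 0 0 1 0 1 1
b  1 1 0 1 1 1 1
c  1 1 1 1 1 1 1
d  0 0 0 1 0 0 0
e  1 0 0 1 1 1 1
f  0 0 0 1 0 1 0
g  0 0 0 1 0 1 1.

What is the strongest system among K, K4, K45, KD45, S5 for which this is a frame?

K4

Transitive (axiom 4): yes — every two-step R-path is closed by a direct edge.
Euclidean (axiom 5): no — a R d and a R f, but not d R f.
Serial (axiom D): yes — every world has a successor (e.g. a R a).
Reflexive (axiom T): yes — every world is R-related to itself.
So F validates K, K4; K45 would additionally require R to be Euclidean. The strongest is K4.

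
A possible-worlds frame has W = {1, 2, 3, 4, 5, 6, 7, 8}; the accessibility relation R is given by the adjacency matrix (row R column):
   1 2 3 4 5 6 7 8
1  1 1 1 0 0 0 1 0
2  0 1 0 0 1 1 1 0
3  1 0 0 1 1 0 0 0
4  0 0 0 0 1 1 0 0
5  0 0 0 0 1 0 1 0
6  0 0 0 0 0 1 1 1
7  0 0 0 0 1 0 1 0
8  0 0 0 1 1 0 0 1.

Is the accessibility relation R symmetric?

No

Symmetric: no — 1 R 2 but not 2 R 1.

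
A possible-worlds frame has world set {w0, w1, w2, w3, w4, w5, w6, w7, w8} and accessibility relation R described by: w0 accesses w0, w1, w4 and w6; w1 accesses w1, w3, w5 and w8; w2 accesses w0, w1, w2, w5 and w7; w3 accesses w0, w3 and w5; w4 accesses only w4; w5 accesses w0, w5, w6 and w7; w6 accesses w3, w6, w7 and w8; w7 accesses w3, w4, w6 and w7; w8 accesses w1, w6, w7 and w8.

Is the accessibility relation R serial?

Yes

Serial: yes — every world has a successor (e.g. w0 R w0).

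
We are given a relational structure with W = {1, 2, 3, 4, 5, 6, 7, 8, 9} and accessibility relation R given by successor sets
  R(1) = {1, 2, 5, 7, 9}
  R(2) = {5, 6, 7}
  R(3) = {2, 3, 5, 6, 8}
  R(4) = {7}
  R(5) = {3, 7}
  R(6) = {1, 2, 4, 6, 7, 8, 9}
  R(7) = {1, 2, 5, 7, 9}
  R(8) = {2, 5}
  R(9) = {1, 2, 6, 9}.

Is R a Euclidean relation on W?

No

Euclidean: no — 1 R 2 and 1 R 9, but not 2 R 9.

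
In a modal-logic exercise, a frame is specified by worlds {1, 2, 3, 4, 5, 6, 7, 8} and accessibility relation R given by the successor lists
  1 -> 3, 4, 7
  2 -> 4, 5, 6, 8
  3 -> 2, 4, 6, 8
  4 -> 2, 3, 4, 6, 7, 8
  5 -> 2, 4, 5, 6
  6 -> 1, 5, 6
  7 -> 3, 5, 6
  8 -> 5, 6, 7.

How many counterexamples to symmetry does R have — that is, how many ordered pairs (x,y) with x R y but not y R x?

19

Enumerating: (1,3), (1,4), (1,7), (2,6), (2,8), (3,2), (3,6), (3,8), (4,6), (4,7), (4,8), (5,4), … and 7 more.
Total: 19.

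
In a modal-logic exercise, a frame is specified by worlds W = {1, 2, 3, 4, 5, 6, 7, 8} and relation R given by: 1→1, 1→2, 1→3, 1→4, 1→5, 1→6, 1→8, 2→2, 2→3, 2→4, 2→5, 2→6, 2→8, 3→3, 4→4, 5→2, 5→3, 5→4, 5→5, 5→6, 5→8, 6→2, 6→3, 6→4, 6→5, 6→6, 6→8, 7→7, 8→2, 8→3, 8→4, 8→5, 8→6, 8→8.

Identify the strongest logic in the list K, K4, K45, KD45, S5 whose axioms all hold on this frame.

K4

Transitive (axiom 4): yes — every two-step R-path is closed by a direct edge.
Euclidean (axiom 5): no — 1 R 3 and 1 R 2, but not 3 R 2.
Serial (axiom D): yes — every world has a successor (e.g. 1 R 1).
Reflexive (axiom T): yes — every world is R-related to itself.
So F validates K, K4; K45 would additionally require R to be Euclidean. The strongest is K4.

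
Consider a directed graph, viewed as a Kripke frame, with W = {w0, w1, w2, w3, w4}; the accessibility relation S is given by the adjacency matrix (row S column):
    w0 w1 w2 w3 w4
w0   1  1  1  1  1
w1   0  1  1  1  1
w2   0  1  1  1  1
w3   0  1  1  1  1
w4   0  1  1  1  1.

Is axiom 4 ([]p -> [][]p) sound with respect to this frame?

Yes

Axiom 4 corresponds to the accessibility relation being transitive.
Transitive: yes — every two-step S-path is closed by a direct edge.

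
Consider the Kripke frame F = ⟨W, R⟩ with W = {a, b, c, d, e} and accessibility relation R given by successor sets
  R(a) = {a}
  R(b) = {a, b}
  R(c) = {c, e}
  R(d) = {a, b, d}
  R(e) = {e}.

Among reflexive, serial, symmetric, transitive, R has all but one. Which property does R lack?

symmetric

Reflexive: yes — every world is R-related to itself.
Serial: yes — every world has a successor (e.g. a R a).
Symmetric: no — b R a but not a R b.
Transitive: yes — every two-step R-path is closed by a direct edge.
Only symmetric fails.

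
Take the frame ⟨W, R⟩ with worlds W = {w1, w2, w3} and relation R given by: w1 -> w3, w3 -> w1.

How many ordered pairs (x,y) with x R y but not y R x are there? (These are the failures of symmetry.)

0

R is symmetric; there are no such tuples.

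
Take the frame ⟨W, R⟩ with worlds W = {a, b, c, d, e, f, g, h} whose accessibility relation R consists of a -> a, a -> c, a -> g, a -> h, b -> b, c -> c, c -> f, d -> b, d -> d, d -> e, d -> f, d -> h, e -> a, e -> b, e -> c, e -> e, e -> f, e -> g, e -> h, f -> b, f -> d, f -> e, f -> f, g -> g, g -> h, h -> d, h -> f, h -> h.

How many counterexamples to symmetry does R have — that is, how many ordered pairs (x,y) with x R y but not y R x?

14

Enumerating: (a,c), (a,g), (a,h), (c,f), (d,b), (d,e), (e,a), (e,b), (e,c), (e,g), (e,h), (f,b), (g,h), (h,f).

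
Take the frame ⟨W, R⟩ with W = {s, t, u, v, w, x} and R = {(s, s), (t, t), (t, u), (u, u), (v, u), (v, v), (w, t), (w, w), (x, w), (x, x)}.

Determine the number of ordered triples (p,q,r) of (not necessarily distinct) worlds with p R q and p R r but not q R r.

4

Enumerating: (t,u,t), (v,u,v), (w,t,w), (x,w,x).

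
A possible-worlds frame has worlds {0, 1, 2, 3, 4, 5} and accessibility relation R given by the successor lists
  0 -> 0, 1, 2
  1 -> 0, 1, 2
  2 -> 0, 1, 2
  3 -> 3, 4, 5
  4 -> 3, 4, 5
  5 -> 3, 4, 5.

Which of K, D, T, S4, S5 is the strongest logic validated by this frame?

Serial (axiom D): yes — every world has a successor (e.g. 0 R 0).
Reflexive (axiom T): yes — every world is R-related to itself.
Transitive (axiom 4): yes — every two-step R-path is closed by a direct edge.
Euclidean (axiom 5): yes — any two successors of a common world are R-related.
So F validates K, D, T, S4, S5. The strongest is S5.

S5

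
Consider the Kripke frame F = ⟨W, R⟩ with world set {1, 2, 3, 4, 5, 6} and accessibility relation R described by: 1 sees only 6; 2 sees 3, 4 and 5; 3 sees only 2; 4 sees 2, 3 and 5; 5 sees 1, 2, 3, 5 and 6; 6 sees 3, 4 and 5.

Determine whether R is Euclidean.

Euclidean: no — 2 R 3 and 2 R 4, but not 3 R 4.

No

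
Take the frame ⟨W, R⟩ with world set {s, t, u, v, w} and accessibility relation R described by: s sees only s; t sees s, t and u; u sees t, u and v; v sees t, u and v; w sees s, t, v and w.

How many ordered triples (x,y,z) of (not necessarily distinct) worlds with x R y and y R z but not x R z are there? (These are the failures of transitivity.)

Enumerating: (t,u,v), (u,t,s), (v,t,s), (w,t,u), (w,v,u).

5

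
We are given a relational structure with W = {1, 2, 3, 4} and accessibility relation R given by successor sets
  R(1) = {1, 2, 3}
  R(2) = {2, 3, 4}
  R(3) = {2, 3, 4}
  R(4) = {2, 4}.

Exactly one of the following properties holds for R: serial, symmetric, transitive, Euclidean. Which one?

serial

Serial: yes — every world has a successor (e.g. 1 R 1).
Symmetric: no — 1 R 2 but not 2 R 1.
Transitive: no — 1 R 2 and 2 R 4, but not 1 R 4.
Euclidean: no — 2 R 4 and 2 R 3, but not 4 R 3.
Only serial holds.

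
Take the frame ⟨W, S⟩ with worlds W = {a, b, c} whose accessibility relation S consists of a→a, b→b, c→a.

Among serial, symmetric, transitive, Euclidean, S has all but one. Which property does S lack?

Serial: yes — every world has a successor (e.g. a S a).
Symmetric: no — c S a but not a S c.
Transitive: yes — every two-step S-path is closed by a direct edge.
Euclidean: yes — any two successors of a common world are S-related.
Only symmetric fails.

symmetric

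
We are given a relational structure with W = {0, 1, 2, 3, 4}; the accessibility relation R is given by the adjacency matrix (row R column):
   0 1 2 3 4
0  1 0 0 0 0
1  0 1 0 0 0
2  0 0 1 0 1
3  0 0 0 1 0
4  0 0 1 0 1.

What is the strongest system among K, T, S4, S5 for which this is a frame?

S5

Reflexive (axiom T): yes — every world is R-related to itself.
Transitive (axiom 4): yes — every two-step R-path is closed by a direct edge.
Euclidean (axiom 5): yes — any two successors of a common world are R-related.
So F validates K, T, S4, S5. The strongest is S5.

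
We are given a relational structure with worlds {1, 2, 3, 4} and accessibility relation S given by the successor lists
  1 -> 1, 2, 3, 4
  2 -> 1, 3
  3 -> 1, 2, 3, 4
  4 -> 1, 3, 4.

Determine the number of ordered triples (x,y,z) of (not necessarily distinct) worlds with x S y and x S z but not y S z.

6

Enumerating: (1,2,2), (1,2,4), (1,4,2), (3,2,2), (3,2,4), (3,4,2).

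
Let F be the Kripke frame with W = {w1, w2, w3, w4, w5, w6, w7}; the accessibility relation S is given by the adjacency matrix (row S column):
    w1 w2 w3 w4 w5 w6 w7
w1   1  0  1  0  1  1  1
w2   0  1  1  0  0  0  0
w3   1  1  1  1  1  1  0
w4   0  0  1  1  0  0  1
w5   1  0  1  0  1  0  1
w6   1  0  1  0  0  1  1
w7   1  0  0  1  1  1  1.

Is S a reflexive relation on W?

Reflexive: yes — every world is S-related to itself.

Yes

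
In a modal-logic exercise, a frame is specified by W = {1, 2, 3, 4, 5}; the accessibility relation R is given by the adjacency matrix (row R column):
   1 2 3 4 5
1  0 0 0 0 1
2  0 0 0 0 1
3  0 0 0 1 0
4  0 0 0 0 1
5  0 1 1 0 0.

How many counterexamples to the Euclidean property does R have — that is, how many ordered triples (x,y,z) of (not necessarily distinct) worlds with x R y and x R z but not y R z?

8

Enumerating: (1,5,5), (2,5,5), (3,4,4), (4,5,5), (5,2,2), (5,2,3), (5,3,2), (5,3,3).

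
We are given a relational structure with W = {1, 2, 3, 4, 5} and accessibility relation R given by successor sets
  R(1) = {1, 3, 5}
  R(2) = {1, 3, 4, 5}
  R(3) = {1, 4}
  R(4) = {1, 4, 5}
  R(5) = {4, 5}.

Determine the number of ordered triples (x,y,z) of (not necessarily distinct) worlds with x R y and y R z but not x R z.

Enumerating: (1,3,4), (1,5,4), (3,1,3), (3,1,5), (3,4,5), (4,1,3), (5,4,1).

7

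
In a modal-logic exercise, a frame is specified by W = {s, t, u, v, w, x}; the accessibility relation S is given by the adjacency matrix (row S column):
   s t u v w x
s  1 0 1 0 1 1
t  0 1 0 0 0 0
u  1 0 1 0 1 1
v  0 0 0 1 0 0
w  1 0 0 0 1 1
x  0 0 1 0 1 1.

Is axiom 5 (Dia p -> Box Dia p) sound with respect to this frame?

By correspondence theory, 5 is valid on a frame iff S is Euclidean.
Euclidean: no — s S w and s S u, but not w S u.

No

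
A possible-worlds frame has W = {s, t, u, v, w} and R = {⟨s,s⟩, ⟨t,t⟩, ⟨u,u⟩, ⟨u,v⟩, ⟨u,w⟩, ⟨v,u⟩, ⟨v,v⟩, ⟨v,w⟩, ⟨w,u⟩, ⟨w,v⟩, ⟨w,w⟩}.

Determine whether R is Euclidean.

Yes

Euclidean: yes — any two successors of a common world are R-related.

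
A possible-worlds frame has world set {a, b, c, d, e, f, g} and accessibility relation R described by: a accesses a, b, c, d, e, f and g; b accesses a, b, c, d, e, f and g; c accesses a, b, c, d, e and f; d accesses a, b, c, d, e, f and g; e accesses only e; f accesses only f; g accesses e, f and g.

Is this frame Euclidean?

Euclidean: no — a R c and a R g, but not c R g.

No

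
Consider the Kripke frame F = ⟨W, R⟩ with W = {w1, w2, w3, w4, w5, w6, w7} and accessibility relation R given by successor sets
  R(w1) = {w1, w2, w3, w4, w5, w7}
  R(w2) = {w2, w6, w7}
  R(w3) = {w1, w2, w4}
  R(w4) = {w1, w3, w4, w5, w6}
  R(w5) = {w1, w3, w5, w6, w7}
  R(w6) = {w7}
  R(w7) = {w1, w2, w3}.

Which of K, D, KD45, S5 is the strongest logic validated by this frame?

Serial (axiom D): yes — every world has a successor (e.g. w1 R w1).
Euclidean (axiom 5): no — w1 R w2 and w1 R w3, but not w2 R w3.
Transitive (axiom 4): no — w1 R w2 and w2 R w6, but not w1 R w6.
Reflexive (axiom T): no — w3 is not related to itself.
So F validates K, D; KD45 would additionally require R to be Euclidean and transitive. The strongest is D.

D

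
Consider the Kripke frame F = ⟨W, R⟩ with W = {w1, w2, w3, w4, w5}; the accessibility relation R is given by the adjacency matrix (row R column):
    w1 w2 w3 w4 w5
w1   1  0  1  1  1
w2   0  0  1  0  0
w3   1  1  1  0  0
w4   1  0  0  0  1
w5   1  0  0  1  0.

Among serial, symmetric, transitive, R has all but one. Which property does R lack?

transitive

Serial: yes — every world has a successor (e.g. w1 R w1).
Symmetric: yes — every pair in R has its reverse in R.
Transitive: no — w1 R w3 and w3 R w2, but not w1 R w2.
Only transitive fails.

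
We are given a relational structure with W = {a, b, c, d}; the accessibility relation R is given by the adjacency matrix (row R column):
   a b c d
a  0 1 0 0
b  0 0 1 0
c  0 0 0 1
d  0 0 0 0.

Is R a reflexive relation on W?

No

Reflexive: no — a is not related to itself.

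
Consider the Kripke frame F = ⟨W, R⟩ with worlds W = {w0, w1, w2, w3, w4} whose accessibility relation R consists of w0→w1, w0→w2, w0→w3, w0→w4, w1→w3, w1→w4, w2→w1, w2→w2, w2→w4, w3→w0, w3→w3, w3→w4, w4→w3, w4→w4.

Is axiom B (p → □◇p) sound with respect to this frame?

No

By correspondence theory, B is valid on a frame iff R is symmetric.
Symmetric: no — w0 R w1 but not w1 R w0.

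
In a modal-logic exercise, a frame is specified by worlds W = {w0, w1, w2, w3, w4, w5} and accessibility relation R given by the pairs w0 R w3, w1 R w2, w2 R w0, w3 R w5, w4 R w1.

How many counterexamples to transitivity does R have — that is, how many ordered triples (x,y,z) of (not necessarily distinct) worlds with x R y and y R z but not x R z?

4

Enumerating: (w0,w3,w5), (w1,w2,w0), (w2,w0,w3), (w4,w1,w2).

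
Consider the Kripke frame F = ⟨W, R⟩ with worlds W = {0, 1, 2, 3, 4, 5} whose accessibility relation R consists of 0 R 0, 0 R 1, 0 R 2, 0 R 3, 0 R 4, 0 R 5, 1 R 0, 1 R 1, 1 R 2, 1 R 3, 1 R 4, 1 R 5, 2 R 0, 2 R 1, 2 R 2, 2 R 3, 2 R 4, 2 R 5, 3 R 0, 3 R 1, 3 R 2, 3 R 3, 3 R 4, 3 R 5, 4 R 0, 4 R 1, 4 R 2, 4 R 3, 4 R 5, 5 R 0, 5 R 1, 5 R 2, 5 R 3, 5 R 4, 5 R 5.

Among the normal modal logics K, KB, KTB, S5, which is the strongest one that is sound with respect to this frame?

Symmetric (axiom B): yes — every pair in R has its reverse in R.
Reflexive (axiom T): no — 4 is not related to itself.
Euclidean (axiom 5): no — 0 R 4 and 0 R 4, but not 4 R 4.
So F validates K, KB; KTB would additionally require R to be reflexive. The strongest is KB.

KB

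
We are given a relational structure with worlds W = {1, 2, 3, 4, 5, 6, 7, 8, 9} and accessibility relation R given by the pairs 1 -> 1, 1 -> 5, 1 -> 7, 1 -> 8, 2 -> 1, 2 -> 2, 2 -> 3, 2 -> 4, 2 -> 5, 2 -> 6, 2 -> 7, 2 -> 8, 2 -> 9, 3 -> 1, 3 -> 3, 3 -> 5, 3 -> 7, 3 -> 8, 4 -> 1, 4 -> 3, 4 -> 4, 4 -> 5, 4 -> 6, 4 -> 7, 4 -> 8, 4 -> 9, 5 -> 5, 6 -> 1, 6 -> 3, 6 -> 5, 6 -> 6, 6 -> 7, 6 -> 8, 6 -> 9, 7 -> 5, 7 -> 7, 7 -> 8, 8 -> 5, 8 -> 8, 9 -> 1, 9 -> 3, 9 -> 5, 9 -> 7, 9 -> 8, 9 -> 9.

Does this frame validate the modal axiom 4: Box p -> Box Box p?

Yes

The schema 4 characterises exactly the transitive frames.
Transitive: yes — every two-step R-path is closed by a direct edge.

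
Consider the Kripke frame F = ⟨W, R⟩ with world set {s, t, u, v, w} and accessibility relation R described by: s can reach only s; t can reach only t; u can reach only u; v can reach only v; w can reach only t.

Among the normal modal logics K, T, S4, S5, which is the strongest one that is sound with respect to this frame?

K

Reflexive (axiom T): no — w is not related to itself.
Transitive (axiom 4): yes — every two-step R-path is closed by a direct edge.
Euclidean (axiom 5): yes — any two successors of a common world are R-related.
So F validates K; T would additionally require R to be reflexive. The strongest is K.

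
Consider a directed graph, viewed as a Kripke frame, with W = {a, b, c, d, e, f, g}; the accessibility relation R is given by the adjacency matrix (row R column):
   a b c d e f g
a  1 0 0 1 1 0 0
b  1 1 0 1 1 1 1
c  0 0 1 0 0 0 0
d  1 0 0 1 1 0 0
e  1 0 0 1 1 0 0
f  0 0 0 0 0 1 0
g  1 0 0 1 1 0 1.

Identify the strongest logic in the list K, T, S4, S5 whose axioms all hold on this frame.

Reflexive (axiom T): yes — every world is R-related to itself.
Transitive (axiom 4): yes — every two-step R-path is closed by a direct edge.
Euclidean (axiom 5): no — b R a and b R f, but not a R f.
So F validates K, T, S4; S5 would additionally require R to be Euclidean. The strongest is S4.

S4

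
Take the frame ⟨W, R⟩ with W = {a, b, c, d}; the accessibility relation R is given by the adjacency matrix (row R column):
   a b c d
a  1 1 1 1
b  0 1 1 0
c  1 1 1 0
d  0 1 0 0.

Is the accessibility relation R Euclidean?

No

Euclidean: no — a R b and a R d, but not b R d.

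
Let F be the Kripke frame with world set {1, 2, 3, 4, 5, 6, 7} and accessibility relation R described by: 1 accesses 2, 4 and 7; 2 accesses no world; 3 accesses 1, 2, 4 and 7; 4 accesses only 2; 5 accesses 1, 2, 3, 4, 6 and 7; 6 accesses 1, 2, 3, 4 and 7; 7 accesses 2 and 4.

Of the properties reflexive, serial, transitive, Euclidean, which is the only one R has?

transitive

Reflexive: no — 1 is not related to itself.
Serial: no — 2 has no R-successor.
Transitive: yes — every two-step R-path is closed by a direct edge.
Euclidean: no — 1 R 2 and 1 R 4, but not 2 R 4.
Only transitive holds.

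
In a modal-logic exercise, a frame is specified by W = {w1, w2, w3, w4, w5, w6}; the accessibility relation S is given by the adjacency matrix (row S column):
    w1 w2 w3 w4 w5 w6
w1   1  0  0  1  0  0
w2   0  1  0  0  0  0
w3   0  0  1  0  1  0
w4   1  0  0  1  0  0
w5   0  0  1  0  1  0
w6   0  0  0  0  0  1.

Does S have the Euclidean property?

Yes

Euclidean: yes — any two successors of a common world are S-related.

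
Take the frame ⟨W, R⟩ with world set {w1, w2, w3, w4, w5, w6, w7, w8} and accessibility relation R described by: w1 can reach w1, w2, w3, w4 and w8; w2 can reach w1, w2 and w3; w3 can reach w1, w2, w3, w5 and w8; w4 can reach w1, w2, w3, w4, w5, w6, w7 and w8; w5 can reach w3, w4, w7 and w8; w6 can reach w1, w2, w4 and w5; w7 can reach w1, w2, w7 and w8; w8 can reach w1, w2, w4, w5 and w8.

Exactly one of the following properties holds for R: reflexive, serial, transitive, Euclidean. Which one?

Reflexive: no — w5 is not related to itself.
Serial: yes — every world has a successor (e.g. w1 R w1).
Transitive: no — w1 R w3 and w3 R w5, but not w1 R w5.
Euclidean: no — w1 R w2 and w1 R w4, but not w2 R w4.
Only serial holds.

serial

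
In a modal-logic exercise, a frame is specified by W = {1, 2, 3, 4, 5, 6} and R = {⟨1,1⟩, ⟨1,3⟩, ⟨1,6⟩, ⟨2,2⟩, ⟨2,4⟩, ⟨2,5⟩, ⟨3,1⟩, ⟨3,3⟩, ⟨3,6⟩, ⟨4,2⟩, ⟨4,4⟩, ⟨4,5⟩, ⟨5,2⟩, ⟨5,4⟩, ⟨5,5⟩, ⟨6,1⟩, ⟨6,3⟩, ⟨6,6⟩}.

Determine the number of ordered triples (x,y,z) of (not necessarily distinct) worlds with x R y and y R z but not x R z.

0

R is transitive; there are no such tuples.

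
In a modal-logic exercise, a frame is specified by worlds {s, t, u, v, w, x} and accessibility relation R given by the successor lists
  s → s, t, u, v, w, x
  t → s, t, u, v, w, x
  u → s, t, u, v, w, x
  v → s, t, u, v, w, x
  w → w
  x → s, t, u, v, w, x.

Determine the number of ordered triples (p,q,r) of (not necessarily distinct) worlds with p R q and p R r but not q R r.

25

Enumerating: (s,w,s), (s,w,t), (s,w,u), (s,w,v), (s,w,x), (t,w,s), (t,w,t), (t,w,u), (t,w,v), (t,w,x), (u,w,s), (u,w,t), … and 13 more.
Total: 25.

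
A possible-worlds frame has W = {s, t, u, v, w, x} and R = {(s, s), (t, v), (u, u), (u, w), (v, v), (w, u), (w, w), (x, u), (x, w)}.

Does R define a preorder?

Reflexive: no — t is not related to itself.
Transitive: yes — every two-step R-path is closed by a direct edge.
So R is not a preorder.

No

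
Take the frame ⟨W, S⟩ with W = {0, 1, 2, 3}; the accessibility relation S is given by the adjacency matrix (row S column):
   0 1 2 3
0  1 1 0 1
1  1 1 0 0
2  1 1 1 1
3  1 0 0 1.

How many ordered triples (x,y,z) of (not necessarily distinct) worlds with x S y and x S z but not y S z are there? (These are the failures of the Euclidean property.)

7

Enumerating: (0,1,3), (0,3,1), (2,0,2), (2,1,2), (2,1,3), (2,3,1), (2,3,2).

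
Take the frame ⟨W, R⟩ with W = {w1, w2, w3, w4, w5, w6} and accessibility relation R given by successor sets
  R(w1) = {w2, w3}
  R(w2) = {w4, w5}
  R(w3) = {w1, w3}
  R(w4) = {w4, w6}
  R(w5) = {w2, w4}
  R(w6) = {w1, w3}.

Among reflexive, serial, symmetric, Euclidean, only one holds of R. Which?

serial

Reflexive: no — w1 is not related to itself.
Serial: yes — every world has a successor (e.g. w1 R w2).
Symmetric: no — w1 R w2 but not w2 R w1.
Euclidean: no — w1 R w2 and w1 R w3, but not w2 R w3.
Only serial holds.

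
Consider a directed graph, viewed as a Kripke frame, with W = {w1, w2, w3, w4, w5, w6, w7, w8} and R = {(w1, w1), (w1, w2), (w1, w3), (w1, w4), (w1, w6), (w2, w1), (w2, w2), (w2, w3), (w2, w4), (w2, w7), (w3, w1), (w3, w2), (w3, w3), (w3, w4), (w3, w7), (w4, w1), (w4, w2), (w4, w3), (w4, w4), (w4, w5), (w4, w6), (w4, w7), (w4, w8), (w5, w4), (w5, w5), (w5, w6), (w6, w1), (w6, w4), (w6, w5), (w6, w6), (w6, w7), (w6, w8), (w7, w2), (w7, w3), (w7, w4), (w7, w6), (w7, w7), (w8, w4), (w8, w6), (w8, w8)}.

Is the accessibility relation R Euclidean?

No

Euclidean: no — w1 R w2 and w1 R w6, but not w2 R w6.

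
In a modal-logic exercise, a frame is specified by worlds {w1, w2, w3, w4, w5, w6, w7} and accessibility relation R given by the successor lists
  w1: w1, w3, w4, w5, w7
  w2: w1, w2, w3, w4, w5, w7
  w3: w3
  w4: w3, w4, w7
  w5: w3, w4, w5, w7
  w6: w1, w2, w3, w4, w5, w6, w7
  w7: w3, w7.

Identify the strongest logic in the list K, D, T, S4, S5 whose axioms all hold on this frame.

S4

Serial (axiom D): yes — every world has a successor (e.g. w1 R w1).
Reflexive (axiom T): yes — every world is R-related to itself.
Transitive (axiom 4): yes — every two-step R-path is closed by a direct edge.
Euclidean (axiom 5): no — w1 R w3 and w1 R w4, but not w3 R w4.
So F validates K, D, T, S4; S5 would additionally require R to be Euclidean. The strongest is S4.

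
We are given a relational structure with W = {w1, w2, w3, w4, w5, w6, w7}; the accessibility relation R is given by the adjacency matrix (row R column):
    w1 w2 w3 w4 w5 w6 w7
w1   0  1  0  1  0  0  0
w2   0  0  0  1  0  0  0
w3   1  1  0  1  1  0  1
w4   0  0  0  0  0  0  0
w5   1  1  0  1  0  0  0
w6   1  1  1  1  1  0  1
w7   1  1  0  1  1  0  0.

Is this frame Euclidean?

Euclidean: no — w1 R w4 and w1 R w2, but not w4 R w2.

No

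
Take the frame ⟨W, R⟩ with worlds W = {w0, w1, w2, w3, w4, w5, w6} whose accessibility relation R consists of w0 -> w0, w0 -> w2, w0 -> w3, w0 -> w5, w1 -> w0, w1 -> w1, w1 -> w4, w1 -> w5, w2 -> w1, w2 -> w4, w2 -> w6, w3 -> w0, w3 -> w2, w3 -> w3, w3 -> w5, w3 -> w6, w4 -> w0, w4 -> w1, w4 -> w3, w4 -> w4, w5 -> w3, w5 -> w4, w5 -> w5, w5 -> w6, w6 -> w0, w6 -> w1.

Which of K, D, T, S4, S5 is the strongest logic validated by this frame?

D

Serial (axiom D): yes — every world has a successor (e.g. w0 R w0).
Reflexive (axiom T): no — w2 is not related to itself.
Transitive (axiom 4): no — w0 R w2 and w2 R w1, but not w0 R w1.
Euclidean (axiom 5): no — w0 R w2 and w0 R w3, but not w2 R w3.
So F validates K, D; T would additionally require R to be reflexive. The strongest is D.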